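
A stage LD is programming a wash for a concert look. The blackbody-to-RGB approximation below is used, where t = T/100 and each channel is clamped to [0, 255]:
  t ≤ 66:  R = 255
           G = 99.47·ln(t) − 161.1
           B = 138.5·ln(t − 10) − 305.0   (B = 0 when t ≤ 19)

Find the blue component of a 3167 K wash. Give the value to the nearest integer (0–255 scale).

121

t = 3167/100 = 31.67; the t ≤ 66 branch applies.
B = 138.5·ln(31.67 − 10) − 305.0 = 138.5·ln 21.67 − 305.0 = 138.5·3.0759 − 305.0 = 121.016.
Rounded: 121.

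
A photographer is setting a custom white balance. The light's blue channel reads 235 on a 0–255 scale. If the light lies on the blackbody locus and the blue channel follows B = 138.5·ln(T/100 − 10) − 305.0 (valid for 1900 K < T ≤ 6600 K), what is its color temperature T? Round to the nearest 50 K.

ln(t − 10) = (235 + 305.0) / 138.5 = 3.8989.
t − 10 = e^3.8989 = 49.349, so t = 59.349.
T = 100·t = 5935 K → 5950 K to the nearest 50 K.

5950 K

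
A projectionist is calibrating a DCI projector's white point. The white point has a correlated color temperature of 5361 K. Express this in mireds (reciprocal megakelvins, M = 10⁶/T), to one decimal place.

M = 10⁶ / 5361 = 186.532 → 186.5 mireds.

186.5 mireds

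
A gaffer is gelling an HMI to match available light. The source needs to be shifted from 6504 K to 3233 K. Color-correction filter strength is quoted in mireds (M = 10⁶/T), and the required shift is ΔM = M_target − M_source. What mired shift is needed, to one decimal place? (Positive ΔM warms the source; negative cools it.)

+155.6 mireds

M_source = 10⁶/6504 = 153.752; M_target = 10⁶/3233 = 309.310.
ΔM = 309.310 − 153.752 = 155.559 → +155.6 mireds, a warming shift.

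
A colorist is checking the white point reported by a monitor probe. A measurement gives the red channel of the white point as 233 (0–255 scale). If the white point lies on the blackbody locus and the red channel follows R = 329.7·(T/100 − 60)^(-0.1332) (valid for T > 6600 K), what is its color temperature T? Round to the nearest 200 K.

(t − 60)^(-0.1332) = 233/329.7 = 0.70670.
t − 60 = 0.70670^(1/-0.1332) = 0.70670^(-7.508) = 13.547, so t = 73.547.
T = 100·t = 7355 K → 7400 K to the nearest 200 K.

7400 K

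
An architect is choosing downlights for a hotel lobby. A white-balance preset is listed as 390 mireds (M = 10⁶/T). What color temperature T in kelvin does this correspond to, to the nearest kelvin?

T = 10⁶ / 390 = 2564.10 K → 2564 K.

2564 K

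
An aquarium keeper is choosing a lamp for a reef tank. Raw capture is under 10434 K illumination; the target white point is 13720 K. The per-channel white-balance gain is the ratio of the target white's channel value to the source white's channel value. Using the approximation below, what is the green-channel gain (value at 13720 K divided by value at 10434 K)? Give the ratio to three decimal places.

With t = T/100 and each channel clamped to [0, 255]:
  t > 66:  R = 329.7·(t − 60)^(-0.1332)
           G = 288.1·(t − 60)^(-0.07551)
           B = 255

At 10434 K (t = 104.34):
  G = 288.1·(104.34 − 60)^(-0.07551) = 288.1·44.34^(-0.07551) = 288.1·0.75102 = 216.368.
At 13720 K (t = 137.2):
  G = 288.1·(137.2 − 60)^(-0.07551) = 288.1·77.2^(-0.07551) = 288.1·0.72022 = 207.496.
Gain = 207.496 / 216.368 = 0.9590 → 0.959.

0.959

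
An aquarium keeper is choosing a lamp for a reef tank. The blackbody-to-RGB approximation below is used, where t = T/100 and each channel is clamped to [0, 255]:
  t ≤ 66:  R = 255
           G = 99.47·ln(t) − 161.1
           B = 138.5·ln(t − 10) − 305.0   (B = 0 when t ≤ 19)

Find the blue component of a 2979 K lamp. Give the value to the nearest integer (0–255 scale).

t = 2979/100 = 29.79; the t ≤ 66 branch applies.
B = 138.5·ln(29.79 − 10) − 305.0 = 138.5·ln 19.79 − 305.0 = 138.5·2.9852 − 305.0 = 108.447.
Rounded: 108.

108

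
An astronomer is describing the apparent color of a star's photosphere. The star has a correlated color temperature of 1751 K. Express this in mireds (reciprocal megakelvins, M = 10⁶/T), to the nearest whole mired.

M = 10⁶ / 1751 = 571.102 → 571 mireds.

571 mireds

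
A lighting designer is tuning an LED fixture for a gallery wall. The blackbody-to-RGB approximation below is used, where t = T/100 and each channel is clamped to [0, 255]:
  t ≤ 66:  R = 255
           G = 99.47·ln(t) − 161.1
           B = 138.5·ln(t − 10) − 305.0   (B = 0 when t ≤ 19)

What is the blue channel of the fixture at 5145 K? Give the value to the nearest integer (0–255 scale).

211

t = 5145/100 = 51.45; the t ≤ 66 branch applies.
B = 138.5·ln(51.45 − 10) − 305.0 = 138.5·ln 41.45 − 305.0 = 138.5·3.7245 − 305.0 = 210.842.
Rounded: 211.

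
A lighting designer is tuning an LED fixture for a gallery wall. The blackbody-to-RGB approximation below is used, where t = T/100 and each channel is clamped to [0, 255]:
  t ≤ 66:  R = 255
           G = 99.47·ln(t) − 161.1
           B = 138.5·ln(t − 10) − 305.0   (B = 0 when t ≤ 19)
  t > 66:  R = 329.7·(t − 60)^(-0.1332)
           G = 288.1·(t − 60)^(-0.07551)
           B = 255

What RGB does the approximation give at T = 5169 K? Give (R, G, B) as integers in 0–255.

(255, 231, 212)

t = 5169/100 = 51.69; the t ≤ 66 branch applies.
R = 255 by definition for t ≤ 66.
G = 99.47·ln 51.69 − 161.1 = 99.47·3.9453 − 161.1 = 231.335.
B = 138.5·ln(51.69 − 10) − 305.0 = 138.5·ln 41.69 − 305.0 = 138.5·3.7303 − 305.0 = 211.641.
Rounded: (255, 231, 212).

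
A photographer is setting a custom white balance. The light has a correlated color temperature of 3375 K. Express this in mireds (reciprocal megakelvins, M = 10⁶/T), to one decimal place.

296.3 mireds

M = 10⁶ / 3375 = 296.296 → 296.3 mireds.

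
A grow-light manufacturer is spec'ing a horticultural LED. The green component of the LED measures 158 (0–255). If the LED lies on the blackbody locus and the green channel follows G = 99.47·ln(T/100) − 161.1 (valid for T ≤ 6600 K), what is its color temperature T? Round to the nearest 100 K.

ln t = (158 + 161.1) / 99.47 = 3.2080.
t = e^3.2080 = 24.730.
T = 100·t = 2473 K → 2500 K to the nearest 100 K.

2500 K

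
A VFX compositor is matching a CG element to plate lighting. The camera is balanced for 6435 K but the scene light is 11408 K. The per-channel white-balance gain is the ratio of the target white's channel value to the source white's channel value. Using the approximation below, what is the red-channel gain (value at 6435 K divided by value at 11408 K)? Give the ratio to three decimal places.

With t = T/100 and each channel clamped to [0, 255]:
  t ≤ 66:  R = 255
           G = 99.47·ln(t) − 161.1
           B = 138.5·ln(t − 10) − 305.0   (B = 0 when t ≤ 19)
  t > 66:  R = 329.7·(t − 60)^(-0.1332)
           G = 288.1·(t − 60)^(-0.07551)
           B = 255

1.316

At 11408 K (t = 114.08):
  R = 329.7·(114.08 − 60)^(-0.1332) = 329.7·54.08^(-0.1332) = 329.7·0.58771 = 193.766.
At 6435 K (t = 64.35):
  R = 255 by definition for t ≤ 66.
Gain = 255.000 / 193.766 = 1.3160 → 1.316.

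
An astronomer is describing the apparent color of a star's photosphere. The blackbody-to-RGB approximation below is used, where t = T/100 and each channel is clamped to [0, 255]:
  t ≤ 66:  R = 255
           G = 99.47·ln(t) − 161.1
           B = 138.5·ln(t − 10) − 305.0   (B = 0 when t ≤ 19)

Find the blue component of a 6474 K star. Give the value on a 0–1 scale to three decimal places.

t = 6474/100 = 64.74; the t ≤ 66 branch applies.
B = 138.5·ln(64.74 − 10) − 305.0 = 138.5·ln 54.74 − 305.0 = 138.5·4.0026 − 305.0 = 249.359.
On a 0–1 scale: 249.359/255 = 0.9779 → 0.978.

0.978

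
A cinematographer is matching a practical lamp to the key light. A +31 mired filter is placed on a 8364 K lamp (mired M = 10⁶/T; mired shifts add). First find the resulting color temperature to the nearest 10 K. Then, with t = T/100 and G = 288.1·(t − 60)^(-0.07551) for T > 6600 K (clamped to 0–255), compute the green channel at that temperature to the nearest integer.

M_in = 10⁶/8364 = 119.56; M_out = 119.56 + (+31) = 150.56.
T_out = 10⁶/150.56 = 6641.9 K → 6640 K; t = 66.4.
G = 288.1·(66.4 − 60)^(-0.07551) = 288.1·6.4^(-0.07551) = 288.1·0.86921 = 250.420.
Rounded: 250.

250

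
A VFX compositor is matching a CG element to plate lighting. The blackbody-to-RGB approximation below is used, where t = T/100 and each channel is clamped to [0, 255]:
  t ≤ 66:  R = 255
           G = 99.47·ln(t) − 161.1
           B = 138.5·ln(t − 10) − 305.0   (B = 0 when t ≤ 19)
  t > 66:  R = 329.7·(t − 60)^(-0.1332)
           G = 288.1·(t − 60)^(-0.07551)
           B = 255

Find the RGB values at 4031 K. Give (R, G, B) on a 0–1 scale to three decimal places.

t = 4031/100 = 40.31; the t ≤ 66 branch applies.
R = 255 by definition for t ≤ 66.
G = 99.47·ln 40.31 − 161.1 = 99.47·3.6966 − 161.1 = 206.601.
B = 138.5·ln(40.31 − 10) − 305.0 = 138.5·ln 30.31 − 305.0 = 138.5·3.4115 − 305.0 = 167.490.
Dividing each by 255: (1.0000, 0.8102, 0.6568) → (1.000, 0.810, 0.657).

(1.000, 0.810, 0.657)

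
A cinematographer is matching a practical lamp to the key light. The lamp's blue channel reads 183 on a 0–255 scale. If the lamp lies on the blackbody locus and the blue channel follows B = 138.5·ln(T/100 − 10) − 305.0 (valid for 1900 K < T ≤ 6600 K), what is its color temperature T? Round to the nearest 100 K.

ln(t − 10) = (183 + 305.0) / 138.5 = 3.5235.
t − 10 = e^3.5235 = 33.902, so t = 43.902.
T = 100·t = 4390 K → 4400 K to the nearest 100 K.

4400 K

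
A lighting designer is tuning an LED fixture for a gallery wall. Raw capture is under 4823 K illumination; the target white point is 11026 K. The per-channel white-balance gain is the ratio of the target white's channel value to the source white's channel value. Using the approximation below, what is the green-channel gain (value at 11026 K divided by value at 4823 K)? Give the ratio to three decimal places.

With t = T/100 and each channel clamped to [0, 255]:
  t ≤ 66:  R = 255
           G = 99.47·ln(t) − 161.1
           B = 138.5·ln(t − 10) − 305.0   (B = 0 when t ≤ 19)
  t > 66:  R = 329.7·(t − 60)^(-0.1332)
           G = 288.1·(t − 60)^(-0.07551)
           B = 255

At 4823 K (t = 48.23):
  G = 99.47·ln 48.23 − 161.1 = 99.47·3.8760 − 161.1 = 224.444.
At 11026 K (t = 110.26):
  G = 288.1·(110.26 − 60)^(-0.07551) = 288.1·50.26^(-0.07551) = 288.1·0.74394 = 214.330.
Gain = 214.330 / 224.444 = 0.9549 → 0.955.

0.955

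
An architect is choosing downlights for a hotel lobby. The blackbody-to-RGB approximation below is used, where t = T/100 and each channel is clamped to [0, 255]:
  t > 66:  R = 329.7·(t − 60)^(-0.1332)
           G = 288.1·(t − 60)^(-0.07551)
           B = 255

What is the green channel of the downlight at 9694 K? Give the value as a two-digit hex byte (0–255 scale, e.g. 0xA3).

t = 9694/100 = 96.94; the t > 66 branch applies.
G = 288.1·(96.94 − 60)^(-0.07551) = 288.1·36.94^(-0.07551) = 288.1·0.76144 = 219.372.
Rounded: 219; in hex, 0xDB.

0xDB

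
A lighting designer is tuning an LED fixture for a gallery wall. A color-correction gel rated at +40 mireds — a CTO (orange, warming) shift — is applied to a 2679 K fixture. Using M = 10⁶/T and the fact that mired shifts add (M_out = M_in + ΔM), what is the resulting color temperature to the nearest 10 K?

2420 K

M_in = 10⁶/2679 = 373.27 mireds.
M_out = 373.27 + (+40) = 413.27 mireds.
T_out = 10⁶/413.27 = 2419.7 K → 2420 K.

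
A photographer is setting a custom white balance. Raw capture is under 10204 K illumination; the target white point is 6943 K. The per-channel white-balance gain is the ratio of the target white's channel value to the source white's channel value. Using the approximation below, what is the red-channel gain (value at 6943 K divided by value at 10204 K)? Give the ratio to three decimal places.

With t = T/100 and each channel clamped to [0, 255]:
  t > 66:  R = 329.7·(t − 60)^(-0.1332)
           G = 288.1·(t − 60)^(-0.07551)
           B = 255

At 10204 K (t = 102.04):
  R = 329.7·(102.04 − 60)^(-0.1332) = 329.7·42.04^(-0.1332) = 329.7·0.60775 = 200.377.
At 6943 K (t = 69.43):
  R = 329.7·(69.43 − 60)^(-0.1332) = 329.7·9.43^(-0.1332) = 329.7·0.74164 = 244.520.
Gain = 244.520 / 200.377 = 1.2203 → 1.220.

1.220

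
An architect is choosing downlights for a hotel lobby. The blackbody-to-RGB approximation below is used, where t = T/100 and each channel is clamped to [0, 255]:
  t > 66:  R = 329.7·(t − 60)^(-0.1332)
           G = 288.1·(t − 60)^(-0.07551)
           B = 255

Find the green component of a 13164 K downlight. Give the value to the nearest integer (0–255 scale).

t = 13164/100 = 131.64; the t > 66 branch applies.
G = 288.1·(131.64 − 60)^(-0.07551) = 288.1·71.64^(-0.07551) = 288.1·0.72430 = 208.670.
Rounded: 209.

209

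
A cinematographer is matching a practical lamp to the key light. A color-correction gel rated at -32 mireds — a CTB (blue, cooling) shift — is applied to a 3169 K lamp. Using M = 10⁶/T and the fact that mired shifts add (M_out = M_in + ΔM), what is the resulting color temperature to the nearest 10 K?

M_in = 10⁶/3169 = 315.56 mireds.
M_out = 315.56 + (-32) = 283.56 mireds.
T_out = 10⁶/283.56 = 3526.6 K → 3530 K.

3530 K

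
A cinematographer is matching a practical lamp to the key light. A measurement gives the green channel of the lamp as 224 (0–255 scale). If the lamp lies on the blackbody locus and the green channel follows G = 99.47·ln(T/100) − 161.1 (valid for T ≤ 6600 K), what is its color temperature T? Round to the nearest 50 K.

4800 K

ln t = (224 + 161.1) / 99.47 = 3.8715.
t = e^3.8715 = 48.015.
T = 100·t = 4802 K → 4800 K to the nearest 50 K.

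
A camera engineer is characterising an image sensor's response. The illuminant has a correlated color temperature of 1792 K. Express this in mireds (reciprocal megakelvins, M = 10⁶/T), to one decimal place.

M = 10⁶ / 1792 = 558.036 → 558.0 mireds.

558.0 mireds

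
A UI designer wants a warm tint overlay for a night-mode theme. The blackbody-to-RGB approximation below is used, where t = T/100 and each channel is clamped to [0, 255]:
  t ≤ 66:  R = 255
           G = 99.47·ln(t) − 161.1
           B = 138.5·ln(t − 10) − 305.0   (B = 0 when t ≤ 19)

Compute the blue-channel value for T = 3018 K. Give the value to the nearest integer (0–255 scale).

111

t = 3018/100 = 30.18; the t ≤ 66 branch applies.
B = 138.5·ln(30.18 − 10) − 305.0 = 138.5·ln 20.18 − 305.0 = 138.5·3.0047 − 305.0 = 111.150.
Rounded: 111.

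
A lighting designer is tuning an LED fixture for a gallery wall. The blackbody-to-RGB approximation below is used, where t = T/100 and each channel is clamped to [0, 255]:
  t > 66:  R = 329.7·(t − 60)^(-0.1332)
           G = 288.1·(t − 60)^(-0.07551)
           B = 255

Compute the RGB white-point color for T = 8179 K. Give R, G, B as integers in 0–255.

t = 8179/100 = 81.79; the t > 66 branch applies.
R = 329.7·(81.79 − 60)^(-0.1332) = 329.7·21.79^(-0.1332) = 329.7·0.66335 = 218.707.
G = 288.1·(81.79 − 60)^(-0.07551) = 288.1·21.79^(-0.07551) = 288.1·0.79241 = 228.292.
B = 255 by definition for t > 66.
Rounded: (219, 228, 255).

R=219, G=228, B=255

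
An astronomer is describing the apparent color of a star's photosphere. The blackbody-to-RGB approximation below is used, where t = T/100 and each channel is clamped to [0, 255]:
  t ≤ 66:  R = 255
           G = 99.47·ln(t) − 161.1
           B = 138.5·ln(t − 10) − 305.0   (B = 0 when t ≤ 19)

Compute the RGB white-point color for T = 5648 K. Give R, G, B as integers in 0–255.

t = 5648/100 = 56.48; the t ≤ 66 branch applies.
R = 255 by definition for t ≤ 66.
G = 99.47·ln 56.48 − 161.1 = 99.47·4.0339 − 161.1 = 240.151.
B = 138.5·ln(56.48 − 10) − 305.0 = 138.5·ln 46.48 − 305.0 = 138.5·3.8390 − 305.0 = 226.705.
Rounded: (255, 240, 227).

R=255, G=240, B=227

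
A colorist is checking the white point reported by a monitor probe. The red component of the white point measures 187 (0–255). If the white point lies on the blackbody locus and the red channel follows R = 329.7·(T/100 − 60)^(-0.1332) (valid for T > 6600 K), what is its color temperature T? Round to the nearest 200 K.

13000 K

(t − 60)^(-0.1332) = 187/329.7 = 0.56718.
t − 60 = 0.56718^(1/-0.1332) = 0.56718^(-7.508) = 70.620, so t = 130.620.
T = 100·t = 13062 K → 13000 K to the nearest 200 K.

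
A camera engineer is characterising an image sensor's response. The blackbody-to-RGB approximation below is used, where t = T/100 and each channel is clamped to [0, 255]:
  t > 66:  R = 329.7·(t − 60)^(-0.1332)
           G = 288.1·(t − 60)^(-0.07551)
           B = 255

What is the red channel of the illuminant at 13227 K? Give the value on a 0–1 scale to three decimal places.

0.731

t = 13227/100 = 132.27; the t > 66 branch applies.
R = 329.7·(132.27 − 60)^(-0.1332) = 329.7·72.27^(-0.1332) = 329.7·0.56544 = 186.426.
On a 0–1 scale: 186.426/255 = 0.7311 → 0.731.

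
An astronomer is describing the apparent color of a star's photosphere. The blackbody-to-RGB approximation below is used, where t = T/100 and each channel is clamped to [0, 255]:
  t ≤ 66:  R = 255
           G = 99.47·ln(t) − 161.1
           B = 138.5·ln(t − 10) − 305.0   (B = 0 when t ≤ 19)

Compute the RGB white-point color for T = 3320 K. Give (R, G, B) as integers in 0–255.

(255, 187, 130)

t = 3320/100 = 33.2; the t ≤ 66 branch applies.
R = 255 by definition for t ≤ 66.
G = 99.47·ln 33.2 − 161.1 = 99.47·3.5025 − 161.1 = 187.299.
B = 138.5·ln(33.2 − 10) − 305.0 = 138.5·ln 23.2 − 305.0 = 138.5·3.1442 − 305.0 = 130.465.
Rounded: (255, 187, 130).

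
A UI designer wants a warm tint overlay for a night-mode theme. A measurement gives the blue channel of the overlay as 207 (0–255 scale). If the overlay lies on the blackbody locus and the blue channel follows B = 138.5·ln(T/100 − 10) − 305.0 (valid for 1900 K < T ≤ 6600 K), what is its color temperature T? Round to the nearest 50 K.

5050 K

ln(t − 10) = (207 + 305.0) / 138.5 = 3.6968.
t − 10 = e^3.6968 = 40.316, so t = 50.316.
T = 100·t = 5032 K → 5050 K to the nearest 50 K.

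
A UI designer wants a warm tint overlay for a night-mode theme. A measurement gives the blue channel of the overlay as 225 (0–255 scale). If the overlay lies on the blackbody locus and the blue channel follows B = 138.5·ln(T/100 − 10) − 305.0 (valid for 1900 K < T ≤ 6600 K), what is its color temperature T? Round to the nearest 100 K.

ln(t − 10) = (225 + 305.0) / 138.5 = 3.8267.
t − 10 = e^3.8267 = 45.911, so t = 55.911.
T = 100·t = 5591 K → 5600 K to the nearest 100 K.

5600 K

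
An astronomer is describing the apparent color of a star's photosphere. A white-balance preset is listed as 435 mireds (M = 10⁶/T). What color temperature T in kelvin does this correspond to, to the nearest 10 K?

2300 K

T = 10⁶ / 435 = 2298.85 K → 2300 K.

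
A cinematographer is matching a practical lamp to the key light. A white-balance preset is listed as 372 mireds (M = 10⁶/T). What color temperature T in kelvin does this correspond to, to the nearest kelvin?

T = 10⁶ / 372 = 2688.17 K → 2688 K.

2688 K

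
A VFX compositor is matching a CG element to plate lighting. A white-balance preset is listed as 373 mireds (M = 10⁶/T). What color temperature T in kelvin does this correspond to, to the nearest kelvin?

2681 K

T = 10⁶ / 373 = 2680.97 K → 2681 K.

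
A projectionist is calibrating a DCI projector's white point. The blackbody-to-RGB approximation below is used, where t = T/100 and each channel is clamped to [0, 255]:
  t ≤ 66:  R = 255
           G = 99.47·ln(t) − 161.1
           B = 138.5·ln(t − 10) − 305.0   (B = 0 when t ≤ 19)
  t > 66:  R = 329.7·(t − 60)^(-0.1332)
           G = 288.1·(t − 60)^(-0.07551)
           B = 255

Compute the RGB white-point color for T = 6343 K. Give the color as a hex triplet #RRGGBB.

t = 6343/100 = 63.43; the t ≤ 66 branch applies.
R = 255 by definition for t ≤ 66.
G = 99.47·ln 63.43 − 161.1 = 99.47·4.1499 − 161.1 = 251.694.
B = 138.5·ln(63.43 − 10) − 305.0 = 138.5·ln 53.43 − 305.0 = 138.5·3.9784 − 305.0 = 246.005.
Rounded: (255, 252, 246).
In hex: #FFFCF6.

#FFFCF6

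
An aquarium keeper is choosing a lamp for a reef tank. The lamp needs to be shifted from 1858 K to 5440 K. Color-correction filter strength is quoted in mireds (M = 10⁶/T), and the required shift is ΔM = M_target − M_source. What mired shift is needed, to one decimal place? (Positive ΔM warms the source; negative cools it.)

-354.4 mireds

M_source = 10⁶/1858 = 538.213; M_target = 10⁶/5440 = 183.824.
ΔM = 183.824 − 538.213 = -354.390 → -354.4 mireds, a cooling shift.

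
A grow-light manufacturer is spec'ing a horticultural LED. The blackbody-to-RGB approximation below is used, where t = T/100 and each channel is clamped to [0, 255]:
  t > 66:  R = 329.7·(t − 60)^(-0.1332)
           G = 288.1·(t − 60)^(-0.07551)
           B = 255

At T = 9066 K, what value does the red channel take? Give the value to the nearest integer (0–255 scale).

209

t = 9066/100 = 90.66; the t > 66 branch applies.
R = 329.7·(90.66 − 60)^(-0.1332) = 329.7·30.66^(-0.1332) = 329.7·0.63385 = 208.981.
Rounded: 209.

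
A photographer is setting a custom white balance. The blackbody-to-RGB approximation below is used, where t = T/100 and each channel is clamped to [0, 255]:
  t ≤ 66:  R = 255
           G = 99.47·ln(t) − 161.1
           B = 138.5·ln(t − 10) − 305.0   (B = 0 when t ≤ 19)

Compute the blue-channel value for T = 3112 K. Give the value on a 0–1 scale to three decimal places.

t = 3112/100 = 31.12; the t ≤ 66 branch applies.
B = 138.5·ln(31.12 − 10) − 305.0 = 138.5·ln 21.12 − 305.0 = 138.5·3.0502 − 305.0 = 117.456.
On a 0–1 scale: 117.456/255 = 0.4606 → 0.461.

0.461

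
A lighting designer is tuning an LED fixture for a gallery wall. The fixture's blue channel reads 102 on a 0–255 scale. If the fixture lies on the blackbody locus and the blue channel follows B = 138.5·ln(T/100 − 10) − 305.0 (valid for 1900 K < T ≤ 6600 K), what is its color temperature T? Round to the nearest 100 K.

2900 K

ln(t − 10) = (102 + 305.0) / 138.5 = 2.9386.
t − 10 = e^2.9386 = 18.890, so t = 28.890.
T = 100·t = 2889 K → 2900 K to the nearest 100 K.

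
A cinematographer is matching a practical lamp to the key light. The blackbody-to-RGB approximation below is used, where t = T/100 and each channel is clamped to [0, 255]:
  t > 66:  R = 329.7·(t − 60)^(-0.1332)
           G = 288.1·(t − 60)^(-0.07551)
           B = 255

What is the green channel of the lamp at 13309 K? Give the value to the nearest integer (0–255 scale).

t = 13309/100 = 133.09; the t > 66 branch applies.
G = 288.1·(133.09 − 60)^(-0.07551) = 288.1·73.09^(-0.07551) = 288.1·0.72320 = 208.355.
Rounded: 208.

208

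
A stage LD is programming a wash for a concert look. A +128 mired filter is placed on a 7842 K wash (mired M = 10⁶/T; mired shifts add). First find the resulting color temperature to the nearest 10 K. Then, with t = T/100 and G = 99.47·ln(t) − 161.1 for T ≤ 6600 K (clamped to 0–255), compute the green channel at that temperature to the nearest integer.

M_in = 10⁶/7842 = 127.52; M_out = 127.52 + (+128) = 255.52.
T_out = 10⁶/255.52 = 3913.6 K → 3910 K; t = 39.1.
G = 99.47·ln 39.1 − 161.1 = 99.47·3.6661 − 161.1 = 203.569.
Rounded: 204.

204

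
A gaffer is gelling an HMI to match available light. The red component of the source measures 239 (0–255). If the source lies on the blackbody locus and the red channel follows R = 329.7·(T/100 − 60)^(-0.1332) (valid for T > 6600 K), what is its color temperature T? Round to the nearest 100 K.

(t − 60)^(-0.1332) = 239/329.7 = 0.72490.
t − 60 = 0.72490^(1/-0.1332) = 0.72490^(-7.508) = 11.193, so t = 71.193.
T = 100·t = 7119 K → 7100 K to the nearest 100 K.

7100 K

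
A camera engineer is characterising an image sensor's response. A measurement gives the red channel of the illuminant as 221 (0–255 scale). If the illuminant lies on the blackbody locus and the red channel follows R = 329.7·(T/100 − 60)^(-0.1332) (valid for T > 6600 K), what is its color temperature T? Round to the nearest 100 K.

(t − 60)^(-0.1332) = 221/329.7 = 0.67031.
t − 60 = 0.67031^(1/-0.1332) = 0.67031^(-7.508) = 20.149, so t = 80.149.
T = 100·t = 8015 K → 8000 K to the nearest 100 K.

8000 K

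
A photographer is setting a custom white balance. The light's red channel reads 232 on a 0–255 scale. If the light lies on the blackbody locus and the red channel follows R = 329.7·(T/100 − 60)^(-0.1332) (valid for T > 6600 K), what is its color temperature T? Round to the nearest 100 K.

7400 K

(t − 60)^(-0.1332) = 232/329.7 = 0.70367.
t − 60 = 0.70367^(1/-0.1332) = 0.70367^(-7.508) = 13.992, so t = 73.992.
T = 100·t = 7399 K → 7400 K to the nearest 100 K.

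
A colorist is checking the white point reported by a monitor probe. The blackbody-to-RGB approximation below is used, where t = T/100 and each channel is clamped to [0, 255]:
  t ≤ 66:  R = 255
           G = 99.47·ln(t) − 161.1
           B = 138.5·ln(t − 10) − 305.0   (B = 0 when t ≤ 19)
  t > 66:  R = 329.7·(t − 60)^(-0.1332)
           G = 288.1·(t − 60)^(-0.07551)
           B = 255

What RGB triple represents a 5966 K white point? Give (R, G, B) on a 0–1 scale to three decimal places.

t = 5966/100 = 59.66; the t ≤ 66 branch applies.
R = 255 by definition for t ≤ 66.
G = 99.47·ln 59.66 − 161.1 = 99.47·4.0887 − 161.1 = 245.599.
B = 138.5·ln(59.66 − 10) − 305.0 = 138.5·ln 49.66 − 305.0 = 138.5·3.9052 − 305.0 = 235.870.
Dividing each by 255: (1.0000, 0.9631, 0.9250) → (1.000, 0.963, 0.925).

(1.000, 0.963, 0.925)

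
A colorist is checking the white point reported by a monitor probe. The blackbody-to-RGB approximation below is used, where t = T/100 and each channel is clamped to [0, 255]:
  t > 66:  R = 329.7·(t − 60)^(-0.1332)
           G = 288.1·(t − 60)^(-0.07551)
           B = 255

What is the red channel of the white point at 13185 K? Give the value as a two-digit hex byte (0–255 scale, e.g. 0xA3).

0xBB

t = 13185/100 = 131.85; the t > 66 branch applies.
R = 329.7·(131.85 − 60)^(-0.1332) = 329.7·71.85^(-0.1332) = 329.7·0.56588 = 186.570.
Rounded: 187; in hex, 0xBB.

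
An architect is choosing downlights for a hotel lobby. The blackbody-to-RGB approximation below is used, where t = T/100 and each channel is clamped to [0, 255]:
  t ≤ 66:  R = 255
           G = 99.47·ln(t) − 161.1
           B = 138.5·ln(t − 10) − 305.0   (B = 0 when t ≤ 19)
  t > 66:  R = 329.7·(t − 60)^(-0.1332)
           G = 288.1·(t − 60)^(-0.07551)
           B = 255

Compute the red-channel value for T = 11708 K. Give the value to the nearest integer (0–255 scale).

t = 11708/100 = 117.08; the t > 66 branch applies.
R = 329.7·(117.08 − 60)^(-0.1332) = 329.7·57.08^(-0.1332) = 329.7·0.58349 = 192.378.
Rounded: 192.

192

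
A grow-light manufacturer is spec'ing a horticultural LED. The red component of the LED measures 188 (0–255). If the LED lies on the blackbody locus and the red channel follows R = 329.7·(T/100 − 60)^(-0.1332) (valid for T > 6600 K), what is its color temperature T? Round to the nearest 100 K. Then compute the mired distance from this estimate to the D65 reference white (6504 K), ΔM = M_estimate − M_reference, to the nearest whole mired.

(t − 60)^(-0.1332) = 188/329.7 = 0.57022.
t − 60 = 0.57022^(1/-0.1332) = 0.57022^(-7.508) = 67.848, so t = 127.848.
T = 100·t = 12785 K → 12800 K to the nearest 100 K.
M_estimate = 10⁶/12800 = 78.12; M_reference = 10⁶/6504 = 153.75.
ΔM = 78.12 − 153.75 = -75.63 → -76 mireds.

-76 mireds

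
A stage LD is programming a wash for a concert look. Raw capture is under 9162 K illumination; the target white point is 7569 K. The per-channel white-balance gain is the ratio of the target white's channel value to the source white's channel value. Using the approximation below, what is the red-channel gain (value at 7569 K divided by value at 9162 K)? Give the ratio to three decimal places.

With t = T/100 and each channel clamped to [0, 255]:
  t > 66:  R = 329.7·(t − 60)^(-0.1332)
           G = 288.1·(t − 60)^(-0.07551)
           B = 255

At 9162 K (t = 91.62):
  R = 329.7·(91.62 − 60)^(-0.1332) = 329.7·31.62^(-0.1332) = 329.7·0.63126 = 208.125.
At 7569 K (t = 75.69):
  R = 329.7·(75.69 − 60)^(-0.1332) = 329.7·15.69^(-0.1332) = 329.7·0.69302 = 228.487.
Gain = 228.487 / 208.125 = 1.0978 → 1.098.

1.098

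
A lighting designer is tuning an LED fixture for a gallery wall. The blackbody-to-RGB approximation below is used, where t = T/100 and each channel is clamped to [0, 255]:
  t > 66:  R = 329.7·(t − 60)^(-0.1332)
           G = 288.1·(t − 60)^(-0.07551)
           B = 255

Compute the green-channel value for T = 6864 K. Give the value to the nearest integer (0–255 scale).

245

t = 6864/100 = 68.64; the t > 66 branch applies.
G = 288.1·(68.64 − 60)^(-0.07551) = 288.1·8.64^(-0.07551) = 288.1·0.84974 = 244.809.
Rounded: 245.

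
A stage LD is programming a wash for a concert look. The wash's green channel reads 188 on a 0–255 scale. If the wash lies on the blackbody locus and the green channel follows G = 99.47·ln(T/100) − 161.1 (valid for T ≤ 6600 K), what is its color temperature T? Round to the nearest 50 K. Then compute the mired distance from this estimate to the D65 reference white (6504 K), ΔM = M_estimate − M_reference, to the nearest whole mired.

+145 mireds

ln t = (188 + 161.1) / 99.47 = 3.5096.
t = e^3.5096 = 33.435.
T = 100·t = 3343 K → 3350 K to the nearest 50 K.
M_estimate = 10⁶/3350 = 298.51; M_reference = 10⁶/6504 = 153.75.
ΔM = 298.51 − 153.75 = 144.76 → +145 mireds.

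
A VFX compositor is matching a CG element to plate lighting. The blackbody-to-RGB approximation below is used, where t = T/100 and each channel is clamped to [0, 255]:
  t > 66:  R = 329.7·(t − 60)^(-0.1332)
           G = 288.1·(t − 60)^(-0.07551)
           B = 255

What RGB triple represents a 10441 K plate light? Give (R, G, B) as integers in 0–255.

t = 10441/100 = 104.41; the t > 66 branch applies.
R = 329.7·(104.41 − 60)^(-0.1332) = 329.7·44.41^(-0.1332) = 329.7·0.60333 = 198.918.
G = 288.1·(104.41 − 60)^(-0.07551) = 288.1·44.41^(-0.07551) = 288.1·0.75093 = 216.343.
B = 255 by definition for t > 66.
Rounded: (199, 216, 255).

(199, 216, 255)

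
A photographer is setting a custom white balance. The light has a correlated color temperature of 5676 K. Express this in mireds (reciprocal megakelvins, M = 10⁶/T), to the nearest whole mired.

M = 10⁶ / 5676 = 176.180 → 176 mireds.

176 mireds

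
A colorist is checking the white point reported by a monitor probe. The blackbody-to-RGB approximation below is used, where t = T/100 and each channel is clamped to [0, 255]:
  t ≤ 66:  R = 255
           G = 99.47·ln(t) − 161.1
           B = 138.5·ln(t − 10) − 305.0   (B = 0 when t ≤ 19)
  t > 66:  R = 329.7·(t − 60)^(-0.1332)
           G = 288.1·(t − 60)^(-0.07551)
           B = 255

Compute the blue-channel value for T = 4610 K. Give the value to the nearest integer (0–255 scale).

t = 4610/100 = 46.1; the t ≤ 66 branch applies.
B = 138.5·ln(46.1 − 10) − 305.0 = 138.5·ln 36.1 − 305.0 = 138.5·3.5863 − 305.0 = 191.702.
Rounded: 192.

192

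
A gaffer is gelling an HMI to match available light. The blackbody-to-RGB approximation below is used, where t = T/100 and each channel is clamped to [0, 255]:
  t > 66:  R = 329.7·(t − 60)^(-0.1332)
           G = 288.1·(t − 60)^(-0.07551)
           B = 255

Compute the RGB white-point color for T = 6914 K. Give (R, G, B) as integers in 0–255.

(246, 244, 255)

t = 6914/100 = 69.14; the t > 66 branch applies.
R = 329.7·(69.14 − 60)^(-0.1332) = 329.7·9.14^(-0.1332) = 329.7·0.74474 = 245.539.
G = 288.1·(69.14 − 60)^(-0.07551) = 288.1·9.14^(-0.07551) = 288.1·0.84613 = 243.771.
B = 255 by definition for t > 66.
Rounded: (246, 244, 255).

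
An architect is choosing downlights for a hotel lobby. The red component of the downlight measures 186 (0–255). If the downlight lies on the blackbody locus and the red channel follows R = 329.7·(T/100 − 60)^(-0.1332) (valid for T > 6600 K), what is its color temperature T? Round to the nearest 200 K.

13400 K

(t − 60)^(-0.1332) = 186/329.7 = 0.56415.
t − 60 = 0.56415^(1/-0.1332) = 0.56415^(-7.508) = 73.521, so t = 133.521.
T = 100·t = 13352 K → 13400 K to the nearest 200 K.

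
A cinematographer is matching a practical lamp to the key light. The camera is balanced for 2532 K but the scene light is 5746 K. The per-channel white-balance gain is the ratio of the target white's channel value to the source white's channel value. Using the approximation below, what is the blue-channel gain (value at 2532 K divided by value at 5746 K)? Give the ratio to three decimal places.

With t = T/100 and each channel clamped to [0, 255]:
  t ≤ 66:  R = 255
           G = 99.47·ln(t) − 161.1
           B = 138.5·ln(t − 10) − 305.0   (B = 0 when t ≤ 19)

At 5746 K (t = 57.46):
  B = 138.5·ln(57.46 − 10) − 305.0 = 138.5·ln 47.46 − 305.0 = 138.5·3.8599 − 305.0 = 229.594.
At 2532 K (t = 25.32):
  B = 138.5·ln(25.32 − 10) − 305.0 = 138.5·ln 15.32 − 305.0 = 138.5·2.7292 − 305.0 = 72.989.
Gain = 72.989 / 229.594 = 0.3179 → 0.318.

0.318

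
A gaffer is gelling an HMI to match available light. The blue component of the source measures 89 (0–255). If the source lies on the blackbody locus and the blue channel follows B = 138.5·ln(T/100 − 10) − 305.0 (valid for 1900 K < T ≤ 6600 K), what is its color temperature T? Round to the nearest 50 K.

2700 K

ln(t − 10) = (89 + 305.0) / 138.5 = 2.8448.
t − 10 = e^2.8448 = 17.198, so t = 27.198.
T = 100·t = 2720 K → 2700 K to the nearest 50 K.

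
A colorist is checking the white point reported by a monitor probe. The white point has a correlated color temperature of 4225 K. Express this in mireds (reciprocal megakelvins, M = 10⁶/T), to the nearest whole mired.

237 mireds

M = 10⁶ / 4225 = 236.686 → 237 mireds.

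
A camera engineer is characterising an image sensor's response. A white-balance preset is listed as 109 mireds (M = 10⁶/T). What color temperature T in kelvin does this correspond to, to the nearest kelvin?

T = 10⁶ / 109 = 9174.31 K → 9174 K.

9174 K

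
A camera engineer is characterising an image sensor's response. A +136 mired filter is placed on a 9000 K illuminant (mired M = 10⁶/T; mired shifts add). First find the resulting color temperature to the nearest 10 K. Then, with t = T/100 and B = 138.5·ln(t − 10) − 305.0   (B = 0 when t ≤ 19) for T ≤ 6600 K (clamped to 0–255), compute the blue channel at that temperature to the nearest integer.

M_in = 10⁶/9000 = 111.11; M_out = 111.11 + (+136) = 247.11.
T_out = 10⁶/247.11 = 4046.8 K → 4050 K; t = 40.5.
B = 138.5·ln(40.5 − 10) − 305.0 = 138.5·ln 30.5 − 305.0 = 138.5·3.4177 − 305.0 = 168.355.
Rounded: 168.

168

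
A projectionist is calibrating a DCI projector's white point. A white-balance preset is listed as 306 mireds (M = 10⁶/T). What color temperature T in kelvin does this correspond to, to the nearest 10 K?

3270 K

T = 10⁶ / 306 = 3267.97 K → 3270 K.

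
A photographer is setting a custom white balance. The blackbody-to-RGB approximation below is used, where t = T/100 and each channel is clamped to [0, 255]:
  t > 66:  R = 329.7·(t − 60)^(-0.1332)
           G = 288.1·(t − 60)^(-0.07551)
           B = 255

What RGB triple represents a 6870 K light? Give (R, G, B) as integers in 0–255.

(247, 245, 255)

t = 6870/100 = 68.7; the t > 66 branch applies.
R = 329.7·(68.7 − 60)^(-0.1332) = 329.7·8.7^(-0.1332) = 329.7·0.74965 = 247.158.
G = 288.1·(68.7 − 60)^(-0.07551) = 288.1·8.7^(-0.07551) = 288.1·0.84929 = 244.681.
B = 255 by definition for t > 66.
Rounded: (247, 245, 255).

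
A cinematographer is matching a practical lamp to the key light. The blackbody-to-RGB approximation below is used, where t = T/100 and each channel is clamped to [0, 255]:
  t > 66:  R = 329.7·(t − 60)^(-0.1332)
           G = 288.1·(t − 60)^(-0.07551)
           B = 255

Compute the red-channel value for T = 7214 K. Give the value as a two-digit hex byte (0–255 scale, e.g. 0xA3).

t = 7214/100 = 72.14; the t > 66 branch applies.
R = 329.7·(72.14 − 60)^(-0.1332) = 329.7·12.14^(-0.1332) = 329.7·0.71710 = 236.429.
Rounded: 236; in hex, 0xEC.

0xEC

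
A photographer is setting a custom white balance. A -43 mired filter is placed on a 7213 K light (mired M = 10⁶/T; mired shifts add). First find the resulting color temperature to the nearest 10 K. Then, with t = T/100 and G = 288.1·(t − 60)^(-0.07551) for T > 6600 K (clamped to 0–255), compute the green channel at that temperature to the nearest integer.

216

M_in = 10⁶/7213 = 138.64; M_out = 138.64 + (-43) = 95.64.
T_out = 10⁶/95.64 = 10456.0 K → 10460 K; t = 104.6.
G = 288.1·(104.6 − 60)^(-0.07551) = 288.1·44.6^(-0.07551) = 288.1·0.75069 = 216.273.
Rounded: 216.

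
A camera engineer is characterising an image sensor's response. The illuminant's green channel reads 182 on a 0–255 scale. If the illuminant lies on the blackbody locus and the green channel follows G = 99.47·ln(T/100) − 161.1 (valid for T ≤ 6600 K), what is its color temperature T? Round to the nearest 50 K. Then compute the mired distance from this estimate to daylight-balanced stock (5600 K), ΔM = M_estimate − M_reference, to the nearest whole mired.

+139 mireds

ln t = (182 + 161.1) / 99.47 = 3.4493.
t = e^3.4493 = 31.478.
T = 100·t = 3148 K → 3150 K to the nearest 50 K.
M_estimate = 10⁶/3150 = 317.46; M_reference = 10⁶/5600 = 178.57.
ΔM = 317.46 − 178.57 = 138.89 → +139 mireds.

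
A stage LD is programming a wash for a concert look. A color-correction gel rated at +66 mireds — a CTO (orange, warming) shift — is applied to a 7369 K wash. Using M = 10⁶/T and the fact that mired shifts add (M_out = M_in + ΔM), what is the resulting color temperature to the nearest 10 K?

M_in = 10⁶/7369 = 135.70 mireds.
M_out = 135.70 + (+66) = 201.70 mireds.
T_out = 10⁶/201.70 = 4957.8 K → 4960 K.

4960 K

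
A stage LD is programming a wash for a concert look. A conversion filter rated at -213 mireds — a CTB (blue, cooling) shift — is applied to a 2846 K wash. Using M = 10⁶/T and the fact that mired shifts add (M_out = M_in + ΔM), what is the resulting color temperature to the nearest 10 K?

M_in = 10⁶/2846 = 351.37 mireds.
M_out = 351.37 + (-213) = 138.37 mireds.
T_out = 10⁶/138.37 = 7227.0 K → 7230 K.

7230 K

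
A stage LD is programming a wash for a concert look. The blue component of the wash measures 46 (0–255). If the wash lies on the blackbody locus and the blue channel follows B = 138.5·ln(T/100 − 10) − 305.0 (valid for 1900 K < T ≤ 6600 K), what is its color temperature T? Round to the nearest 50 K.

2250 K

ln(t − 10) = (46 + 305.0) / 138.5 = 2.5343.
t − 10 = e^2.5343 = 12.608, so t = 22.608.
T = 100·t = 2261 K → 2250 K to the nearest 50 K.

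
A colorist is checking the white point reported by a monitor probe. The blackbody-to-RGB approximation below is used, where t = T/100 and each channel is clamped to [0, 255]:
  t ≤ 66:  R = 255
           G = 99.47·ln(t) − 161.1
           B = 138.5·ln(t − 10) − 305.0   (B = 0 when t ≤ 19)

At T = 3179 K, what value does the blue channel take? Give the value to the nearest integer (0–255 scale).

t = 3179/100 = 31.79; the t ≤ 66 branch applies.
B = 138.5·ln(31.79 − 10) − 305.0 = 138.5·ln 21.79 − 305.0 = 138.5·3.0815 − 305.0 = 121.781.
Rounded: 122.

122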